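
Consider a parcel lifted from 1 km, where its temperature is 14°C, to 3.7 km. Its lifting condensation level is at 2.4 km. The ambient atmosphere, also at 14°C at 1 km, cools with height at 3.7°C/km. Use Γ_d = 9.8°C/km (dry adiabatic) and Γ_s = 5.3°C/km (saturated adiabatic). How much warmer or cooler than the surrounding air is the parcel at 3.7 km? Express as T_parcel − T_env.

-10.62°C (parcel cooler than environment)

Parcel:
  1000 → 2400 m (dry, 9.8°C/km): ΔT = -9.8 × 1.4 = -13.72°C → T = 0.28°C
  2400 → 3700 m (saturated, 5.3°C/km): ΔT = -5.3 × 1.3 = -6.89°C → T = -6.61°C
Environment:
  1000 → 3700 m (environment, 3.7°C/km): ΔT = -3.7 × 2.7 = -9.99°C → T = 4.01°C
T_parcel − T_env = -6.61 − 4.01 = -10.62°C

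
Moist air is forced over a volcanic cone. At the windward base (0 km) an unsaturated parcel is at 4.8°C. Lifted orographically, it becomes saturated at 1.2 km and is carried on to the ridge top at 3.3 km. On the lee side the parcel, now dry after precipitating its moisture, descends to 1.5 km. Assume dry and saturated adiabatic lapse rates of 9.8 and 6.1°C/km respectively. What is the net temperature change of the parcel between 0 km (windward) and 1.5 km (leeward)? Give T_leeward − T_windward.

From 0 m to 1200 m (dry): cools by 9.8 × 1.2 = 11.76°C, giving -6.96°C.
From 1200 m to 3300 m (saturated): cools by 6.1 × 2.1 = 12.81°C, giving -19.77°C.
From 3300 m to 1500 m (dry descent): warms by 9.8 × 1.8 = 17.64°C, giving -2.13°C.
Net change vs windward start: -2.13 − 4.8 = -6.93°C

-6.93°C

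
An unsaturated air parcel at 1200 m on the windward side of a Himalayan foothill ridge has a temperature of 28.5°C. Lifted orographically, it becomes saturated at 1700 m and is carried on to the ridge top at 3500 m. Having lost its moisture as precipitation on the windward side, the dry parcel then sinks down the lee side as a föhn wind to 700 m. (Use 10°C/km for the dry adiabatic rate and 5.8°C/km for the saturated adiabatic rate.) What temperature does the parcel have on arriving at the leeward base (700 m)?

41.06°C

Dry to 1700 m: -10 × 0.5 km = -5°C, so T = 23.5°C.
Saturated to 3500 m: -5.8 × 1.8 km = -10.44°C, so T = 13.06°C.
Dry descent to 700 m: +10 × 2.8 km = +28°C, so T = 41.06°C.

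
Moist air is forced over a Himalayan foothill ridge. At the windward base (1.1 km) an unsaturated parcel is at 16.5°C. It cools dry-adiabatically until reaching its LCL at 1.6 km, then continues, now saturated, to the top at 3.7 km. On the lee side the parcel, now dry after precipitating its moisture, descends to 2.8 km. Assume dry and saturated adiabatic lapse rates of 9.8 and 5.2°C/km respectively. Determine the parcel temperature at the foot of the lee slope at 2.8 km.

1100–1600 m, dry: Δz = 0.5 km ⇒ ΔT = -4.9°C; T = 11.6°C
1600–3700 m, saturated: Δz = 2.1 km ⇒ ΔT = -10.92°C; T = 0.68°C
3700–2800 m, dry descent: Δz = 0.9 km ⇒ ΔT = +8.82°C; T = 9.5°C

9.5°C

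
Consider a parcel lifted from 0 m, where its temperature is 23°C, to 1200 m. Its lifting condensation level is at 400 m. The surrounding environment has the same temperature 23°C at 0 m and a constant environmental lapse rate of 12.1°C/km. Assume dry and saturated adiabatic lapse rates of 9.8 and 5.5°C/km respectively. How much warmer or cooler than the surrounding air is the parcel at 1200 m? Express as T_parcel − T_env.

Parcel:
  0 → 400 m (dry, 9.8°C/km): ΔT = -9.8 × 0.4 = -3.92°C → T = 19.08°C
  400 → 1200 m (saturated, 5.5°C/km): ΔT = -5.5 × 0.8 = -4.4°C → T = 14.68°C
Environment:
  0 → 1200 m (environment, 12.1°C/km): ΔT = -12.1 × 1.2 = -14.52°C → T = 8.48°C
T_parcel − T_env = 14.68 − 8.48 = +6.2°C

+6.2°C (parcel warmer than environment)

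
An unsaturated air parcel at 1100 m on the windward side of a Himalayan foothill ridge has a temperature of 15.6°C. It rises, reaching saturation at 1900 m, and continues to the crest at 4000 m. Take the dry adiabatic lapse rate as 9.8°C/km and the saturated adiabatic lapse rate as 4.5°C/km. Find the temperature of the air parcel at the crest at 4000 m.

-1.69°C

From 1100 m to 1900 m (dry): cools by 9.8 × 0.8 = 7.84°C, giving 7.76°C.
From 1900 m to 4000 m (saturated): cools by 4.5 × 2.1 = 9.45°C, giving -1.69°C.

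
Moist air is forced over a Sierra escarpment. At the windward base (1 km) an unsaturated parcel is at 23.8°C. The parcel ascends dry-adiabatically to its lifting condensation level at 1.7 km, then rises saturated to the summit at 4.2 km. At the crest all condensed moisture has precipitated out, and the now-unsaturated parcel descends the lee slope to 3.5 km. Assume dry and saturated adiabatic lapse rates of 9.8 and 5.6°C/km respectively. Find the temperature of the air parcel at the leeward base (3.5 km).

9.8°C

1000–1700 m, dry: Δz = 0.7 km ⇒ ΔT = -6.86°C; T = 16.94°C
1700–4200 m, saturated: Δz = 2.5 km ⇒ ΔT = -14°C; T = 2.94°C
4200–3500 m, dry descent: Δz = 0.7 km ⇒ ΔT = +6.86°C; T = 9.8°C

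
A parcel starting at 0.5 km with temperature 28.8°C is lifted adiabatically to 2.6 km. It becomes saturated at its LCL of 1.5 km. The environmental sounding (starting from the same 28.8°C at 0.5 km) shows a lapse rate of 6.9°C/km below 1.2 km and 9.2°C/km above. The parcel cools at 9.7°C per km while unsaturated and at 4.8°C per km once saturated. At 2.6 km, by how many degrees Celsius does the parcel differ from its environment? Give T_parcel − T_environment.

Parcel:
  500–1500 m, dry: Δz = 1 km ⇒ ΔT = -9.7°C; T = 19.1°C
  1500–2600 m, saturated: Δz = 1.1 km ⇒ ΔT = -5.28°C; T = 13.82°C
Environment:
  500–1200 m, environment, lower layer: Δz = 0.7 km ⇒ ΔT = -4.83°C; T = 23.97°C
  1200–2600 m, environment, upper layer: Δz = 1.4 km ⇒ ΔT = -12.88°C; T = 11.09°C
T_parcel − T_env = 13.82 − 11.09 = +2.73°C

+2.73°C (parcel warmer than environment)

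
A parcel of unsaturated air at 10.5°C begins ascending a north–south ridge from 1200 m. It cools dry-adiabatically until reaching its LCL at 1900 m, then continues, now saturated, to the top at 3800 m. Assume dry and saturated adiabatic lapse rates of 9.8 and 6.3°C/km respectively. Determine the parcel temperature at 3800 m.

1200 → 1900 m (dry, 9.8°C/km): ΔT = -9.8 × 0.7 = -6.86°C → T = 3.64°C
1900 → 3800 m (saturated, 6.3°C/km): ΔT = -6.3 × 1.9 = -11.97°C → T = -8.33°C

-8.33°C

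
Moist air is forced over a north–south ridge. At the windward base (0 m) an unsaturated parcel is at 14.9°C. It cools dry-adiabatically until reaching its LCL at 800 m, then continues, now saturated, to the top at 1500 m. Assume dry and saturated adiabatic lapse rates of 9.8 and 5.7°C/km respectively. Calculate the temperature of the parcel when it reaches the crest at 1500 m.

Dry to 800 m: -9.8 × 0.8 km = -7.84°C, so T = 7.06°C.
Saturated to 1500 m: -5.7 × 0.7 km = -3.99°C, so T = 3.07°C.

3.07°C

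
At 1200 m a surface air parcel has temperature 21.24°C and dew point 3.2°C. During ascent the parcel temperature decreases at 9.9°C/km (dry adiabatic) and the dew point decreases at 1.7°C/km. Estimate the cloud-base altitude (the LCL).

T and T_d converge at 9.9 − 1.7 = 8.2°C per km
Height above start = (21.24 − 3.2) / 8.2 = 2.2 km
LCL altitude = 1200 m + 2200 m = 3400 m

3400 m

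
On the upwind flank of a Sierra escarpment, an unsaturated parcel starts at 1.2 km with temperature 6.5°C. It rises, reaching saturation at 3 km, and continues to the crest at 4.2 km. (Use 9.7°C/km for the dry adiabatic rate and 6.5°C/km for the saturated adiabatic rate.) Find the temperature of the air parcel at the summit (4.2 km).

1200 → 3000 m (dry, 9.7°C/km): ΔT = -9.7 × 1.8 = -17.46°C → T = -10.96°C
3000 → 4200 m (saturated, 6.5°C/km): ΔT = -6.5 × 1.2 = -7.8°C → T = -18.76°C

-18.76°C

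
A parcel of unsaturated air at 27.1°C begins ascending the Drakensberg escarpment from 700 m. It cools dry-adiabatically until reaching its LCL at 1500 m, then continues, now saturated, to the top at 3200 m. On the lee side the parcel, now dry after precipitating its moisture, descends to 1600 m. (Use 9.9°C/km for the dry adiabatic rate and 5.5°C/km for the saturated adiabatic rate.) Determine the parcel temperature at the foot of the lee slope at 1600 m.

700–1500 m, dry: Δz = 0.8 km ⇒ ΔT = -7.92°C; T = 19.18°C
1500–3200 m, saturated: Δz = 1.7 km ⇒ ΔT = -9.35°C; T = 9.83°C
3200–1600 m, dry descent: Δz = 1.6 km ⇒ ΔT = +15.84°C; T = 25.67°C

25.67°C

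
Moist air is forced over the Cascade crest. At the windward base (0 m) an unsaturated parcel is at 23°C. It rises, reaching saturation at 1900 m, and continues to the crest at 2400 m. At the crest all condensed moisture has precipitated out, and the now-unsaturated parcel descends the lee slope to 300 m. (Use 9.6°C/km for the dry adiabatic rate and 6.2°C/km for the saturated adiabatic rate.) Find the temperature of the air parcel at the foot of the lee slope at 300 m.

0–1900 m, dry: Δz = 1.9 km ⇒ ΔT = -18.24°C; T = 4.76°C
1900–2400 m, saturated: Δz = 0.5 km ⇒ ΔT = -3.1°C; T = 1.66°C
2400–300 m, dry descent: Δz = 2.1 km ⇒ ΔT = +20.16°C; T = 21.82°C

21.82°C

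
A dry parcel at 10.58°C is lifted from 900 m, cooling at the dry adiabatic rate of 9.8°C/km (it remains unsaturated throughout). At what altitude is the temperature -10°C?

3000 m

Height above start = (10.58 − (-10)) / 9.8 = 2.1 km
Altitude = 900 m + 2100 m = 3000 m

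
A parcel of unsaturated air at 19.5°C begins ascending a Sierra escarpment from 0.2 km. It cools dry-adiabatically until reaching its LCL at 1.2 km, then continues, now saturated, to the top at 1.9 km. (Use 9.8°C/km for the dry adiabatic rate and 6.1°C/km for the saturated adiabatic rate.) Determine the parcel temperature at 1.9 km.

5.43°C

Dry to 1200 m: -9.8 × 1 km = -9.8°C, so T = 9.7°C.
Saturated to 1900 m: -6.1 × 0.7 km = -4.27°C, so T = 5.43°C.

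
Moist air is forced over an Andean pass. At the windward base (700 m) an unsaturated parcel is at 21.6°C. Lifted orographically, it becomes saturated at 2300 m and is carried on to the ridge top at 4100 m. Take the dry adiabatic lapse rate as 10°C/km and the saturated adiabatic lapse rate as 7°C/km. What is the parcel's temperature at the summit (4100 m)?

-7°C

From 700 m to 2300 m (dry): cools by 10 × 1.6 = 16°C, giving 5.6°C.
From 2300 m to 4100 m (saturated): cools by 7 × 1.8 = 12.6°C, giving -7°C.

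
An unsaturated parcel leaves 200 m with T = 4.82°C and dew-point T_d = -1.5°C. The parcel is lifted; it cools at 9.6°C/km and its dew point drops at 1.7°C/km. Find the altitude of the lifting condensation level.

T and T_d converge at 9.6 − 1.7 = 7.9°C per km
Height above start = (4.82 − (-1.5)) / 7.9 = 0.8 km
LCL altitude = 200 m + 800 m = 1000 m

1000 m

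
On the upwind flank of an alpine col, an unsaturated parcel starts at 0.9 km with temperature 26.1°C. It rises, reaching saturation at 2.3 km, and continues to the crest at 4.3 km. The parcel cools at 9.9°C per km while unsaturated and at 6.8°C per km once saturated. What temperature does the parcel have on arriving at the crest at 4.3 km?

-1.36°C

900–2300 m, dry: Δz = 1.4 km ⇒ ΔT = -13.86°C; T = 12.24°C
2300–4300 m, saturated: Δz = 2 km ⇒ ΔT = -13.6°C; T = -1.36°C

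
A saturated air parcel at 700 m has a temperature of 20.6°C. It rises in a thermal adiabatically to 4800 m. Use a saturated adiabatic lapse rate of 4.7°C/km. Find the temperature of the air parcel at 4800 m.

1.33°C

Saturated adiabatic to 4800 m: -4.7 × 4.1 km = -19.27°C, so T = 1.33°C.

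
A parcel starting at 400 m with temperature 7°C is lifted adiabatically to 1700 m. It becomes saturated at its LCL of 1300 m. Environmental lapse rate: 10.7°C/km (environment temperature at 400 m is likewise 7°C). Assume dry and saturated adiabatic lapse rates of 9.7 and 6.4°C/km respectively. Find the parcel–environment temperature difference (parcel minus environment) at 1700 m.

Parcel:
  400–1300 m, dry: Δz = 0.9 km ⇒ ΔT = -8.73°C; T = -1.73°C
  1300–1700 m, saturated: Δz = 0.4 km ⇒ ΔT = -2.56°C; T = -4.29°C
Environment:
  400–1700 m, environment: Δz = 1.3 km ⇒ ΔT = -13.91°C; T = -6.91°C
T_parcel − T_env = -4.29 − (-6.91) = +2.62°C

+2.62°C (parcel warmer than environment)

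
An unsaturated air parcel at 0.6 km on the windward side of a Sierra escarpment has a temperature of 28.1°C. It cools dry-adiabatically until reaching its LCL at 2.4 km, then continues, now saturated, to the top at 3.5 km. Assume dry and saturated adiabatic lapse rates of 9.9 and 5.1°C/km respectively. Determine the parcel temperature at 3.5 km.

600 → 2400 m (dry, 9.9°C/km): ΔT = -9.9 × 1.8 = -17.82°C → T = 10.28°C
2400 → 3500 m (saturated, 5.1°C/km): ΔT = -5.1 × 1.1 = -5.61°C → T = 4.67°C

4.67°C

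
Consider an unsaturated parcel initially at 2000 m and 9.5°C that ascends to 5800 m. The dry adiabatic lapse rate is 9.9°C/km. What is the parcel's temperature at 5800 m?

-28.12°C

From 2000 m to 5800 m (dry adiabatic): cools by 9.9 × 3.8 = 37.62°C, giving -28.12°C.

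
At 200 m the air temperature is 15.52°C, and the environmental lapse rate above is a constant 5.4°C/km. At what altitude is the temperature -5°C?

4000 m

Height above start = (15.52 − (-5)) / 5.4 = 3.8 km
Altitude = 200 m + 3800 m = 4000 m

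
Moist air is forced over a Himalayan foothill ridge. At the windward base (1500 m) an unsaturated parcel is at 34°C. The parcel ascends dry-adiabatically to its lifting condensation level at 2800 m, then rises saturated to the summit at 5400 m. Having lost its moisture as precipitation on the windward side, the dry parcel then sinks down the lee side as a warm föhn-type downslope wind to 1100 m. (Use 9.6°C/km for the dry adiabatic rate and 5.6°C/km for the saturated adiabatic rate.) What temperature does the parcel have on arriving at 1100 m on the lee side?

48.24°C

Dry to 2800 m: -9.6 × 1.3 km = -12.48°C, so T = 21.52°C.
Saturated to 5400 m: -5.6 × 2.6 km = -14.56°C, so T = 6.96°C.
Dry descent to 1100 m: +9.6 × 4.3 km = +41.28°C, so T = 48.24°C.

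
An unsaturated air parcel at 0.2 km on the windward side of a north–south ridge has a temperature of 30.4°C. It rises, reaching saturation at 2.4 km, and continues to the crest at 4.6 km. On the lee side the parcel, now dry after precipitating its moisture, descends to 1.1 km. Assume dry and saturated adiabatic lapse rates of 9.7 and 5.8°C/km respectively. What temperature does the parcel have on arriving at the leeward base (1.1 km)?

Dry to 2400 m: -9.7 × 2.2 km = -21.34°C, so T = 9.06°C.
Saturated to 4600 m: -5.8 × 2.2 km = -12.76°C, so T = -3.7°C.
Dry descent to 1100 m: +9.7 × 3.5 km = +33.95°C, so T = 30.25°C.

30.25°C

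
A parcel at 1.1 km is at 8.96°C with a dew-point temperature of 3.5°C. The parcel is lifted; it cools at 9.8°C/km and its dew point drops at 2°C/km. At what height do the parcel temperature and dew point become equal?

1.8 km

T and T_d converge at 9.8 − 2 = 7.8°C per km
Height above start = (8.96 − 3.5) / 7.8 = 0.7 km
LCL altitude = 1100 m + 700 m = 1800 m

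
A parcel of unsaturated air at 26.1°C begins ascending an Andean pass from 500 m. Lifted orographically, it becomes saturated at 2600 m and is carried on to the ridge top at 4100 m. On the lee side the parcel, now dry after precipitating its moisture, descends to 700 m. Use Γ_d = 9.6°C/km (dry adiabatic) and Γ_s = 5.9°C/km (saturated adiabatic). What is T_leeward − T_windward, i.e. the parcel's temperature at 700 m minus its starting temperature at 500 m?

+3.63°C

From 500 m to 2600 m (dry): cools by 9.6 × 2.1 = 20.16°C, giving 5.94°C.
From 2600 m to 4100 m (saturated): cools by 5.9 × 1.5 = 8.85°C, giving -2.91°C.
From 4100 m to 700 m (dry descent): warms by 9.6 × 3.4 = 32.64°C, giving 29.73°C.
Net change vs windward start: 29.73 − 26.1 = +3.63°C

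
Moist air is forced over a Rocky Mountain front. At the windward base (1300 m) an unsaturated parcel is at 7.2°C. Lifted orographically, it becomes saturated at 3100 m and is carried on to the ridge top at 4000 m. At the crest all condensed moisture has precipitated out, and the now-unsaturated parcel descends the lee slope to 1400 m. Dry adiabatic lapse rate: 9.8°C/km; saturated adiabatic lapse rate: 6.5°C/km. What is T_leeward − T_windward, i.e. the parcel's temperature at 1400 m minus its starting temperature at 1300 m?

From 1300 m to 3100 m (dry): cools by 9.8 × 1.8 = 17.64°C, giving -10.44°C.
From 3100 m to 4000 m (saturated): cools by 6.5 × 0.9 = 5.85°C, giving -16.29°C.
From 4000 m to 1400 m (dry descent): warms by 9.8 × 2.6 = 25.48°C, giving 9.19°C.
Net change vs windward start: 9.19 − 7.2 = +1.99°C

+1.99°C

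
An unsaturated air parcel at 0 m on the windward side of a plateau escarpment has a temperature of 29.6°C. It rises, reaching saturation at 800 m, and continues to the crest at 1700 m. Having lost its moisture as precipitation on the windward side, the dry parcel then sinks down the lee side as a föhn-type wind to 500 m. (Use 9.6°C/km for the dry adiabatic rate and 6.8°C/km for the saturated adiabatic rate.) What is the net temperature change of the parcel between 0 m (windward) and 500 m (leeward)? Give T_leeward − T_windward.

From 0 m to 800 m (dry): cools by 9.6 × 0.8 = 7.68°C, giving 21.92°C.
From 800 m to 1700 m (saturated): cools by 6.8 × 0.9 = 6.12°C, giving 15.8°C.
From 1700 m to 500 m (dry descent): warms by 9.6 × 1.2 = 11.52°C, giving 27.32°C.
Net change vs windward start: 27.32 − 29.6 = -2.28°C

-2.28°C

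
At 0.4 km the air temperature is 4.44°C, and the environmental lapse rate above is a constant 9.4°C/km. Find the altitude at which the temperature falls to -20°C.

Height above start = (4.44 − (-20)) / 9.4 = 2.6 km
Altitude = 400 m + 2600 m = 3000 m

3 km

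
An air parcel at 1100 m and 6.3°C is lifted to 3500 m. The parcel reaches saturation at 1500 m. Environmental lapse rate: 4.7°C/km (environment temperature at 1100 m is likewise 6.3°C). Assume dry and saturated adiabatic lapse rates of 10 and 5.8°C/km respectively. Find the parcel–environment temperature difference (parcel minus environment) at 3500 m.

-4.32°C (parcel cooler than environment)

Parcel:
  1100 → 1500 m (dry, 10°C/km): ΔT = -10 × 0.4 = -4°C → T = 2.3°C
  1500 → 3500 m (saturated, 5.8°C/km): ΔT = -5.8 × 2 = -11.6°C → T = -9.3°C
Environment:
  1100 → 3500 m (environment, 4.7°C/km): ΔT = -4.7 × 2.4 = -11.28°C → T = -4.98°C
T_parcel − T_env = -9.3 − (-4.98) = -4.32°C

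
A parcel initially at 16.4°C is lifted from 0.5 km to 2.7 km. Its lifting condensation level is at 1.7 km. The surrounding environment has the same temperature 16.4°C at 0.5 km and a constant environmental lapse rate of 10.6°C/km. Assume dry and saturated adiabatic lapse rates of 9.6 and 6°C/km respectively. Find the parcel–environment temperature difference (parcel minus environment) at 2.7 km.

+5.8°C (parcel warmer than environment)

Parcel:
  500–1700 m, dry: Δz = 1.2 km ⇒ ΔT = -11.52°C; T = 4.88°C
  1700–2700 m, saturated: Δz = 1 km ⇒ ΔT = -6°C; T = -1.12°C
Environment:
  500–2700 m, environment: Δz = 2.2 km ⇒ ΔT = -23.32°C; T = -6.92°C
T_parcel − T_env = -1.12 − (-6.92) = +5.8°C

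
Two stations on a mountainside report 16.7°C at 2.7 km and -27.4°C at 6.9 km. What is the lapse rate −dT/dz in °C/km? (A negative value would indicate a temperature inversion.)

10.5°C/km

Γ = −ΔT/Δz = (16.7 − (-27.4)) / (6900 − 2700) m
  = 44.1°C / 4.2 km = 10.5°C/km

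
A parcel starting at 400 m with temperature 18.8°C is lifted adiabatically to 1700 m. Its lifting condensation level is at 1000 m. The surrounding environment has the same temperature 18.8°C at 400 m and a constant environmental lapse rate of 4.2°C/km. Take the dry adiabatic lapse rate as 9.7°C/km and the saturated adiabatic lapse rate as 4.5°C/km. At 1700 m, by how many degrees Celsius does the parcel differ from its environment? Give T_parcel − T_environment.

-3.51°C (parcel cooler than environment)

Parcel:
  From 400 m to 1000 m (dry): cools by 9.7 × 0.6 = 5.82°C, giving 12.98°C.
  From 1000 m to 1700 m (saturated): cools by 4.5 × 0.7 = 3.15°C, giving 9.83°C.
Environment:
  From 400 m to 1700 m (environment): cools by 4.2 × 1.3 = 5.46°C, giving 13.34°C.
T_parcel − T_env = 9.83 − 13.34 = -3.51°C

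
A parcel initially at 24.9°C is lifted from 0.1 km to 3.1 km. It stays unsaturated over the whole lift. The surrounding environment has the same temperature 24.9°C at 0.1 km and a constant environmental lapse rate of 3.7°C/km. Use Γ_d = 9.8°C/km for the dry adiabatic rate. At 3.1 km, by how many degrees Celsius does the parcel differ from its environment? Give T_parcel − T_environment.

-18.3°C (parcel cooler than environment)

Parcel:
  From 100 m to 3100 m (dry): cools by 9.8 × 3 = 29.4°C, giving -4.5°C.
Environment:
  From 100 m to 3100 m (environment): cools by 3.7 × 3 = 11.1°C, giving 13.8°C.
T_parcel − T_env = -4.5 − 13.8 = -18.3°C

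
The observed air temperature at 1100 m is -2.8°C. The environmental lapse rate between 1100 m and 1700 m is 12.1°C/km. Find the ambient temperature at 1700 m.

-10.06°C

Environmental to 1700 m: -12.1 × 0.6 km = -7.26°C, so T = -10.06°C.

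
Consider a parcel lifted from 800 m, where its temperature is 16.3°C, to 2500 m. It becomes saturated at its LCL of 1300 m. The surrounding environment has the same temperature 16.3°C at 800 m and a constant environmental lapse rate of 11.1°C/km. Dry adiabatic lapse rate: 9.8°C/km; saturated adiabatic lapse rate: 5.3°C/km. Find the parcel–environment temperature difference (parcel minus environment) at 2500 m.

Parcel:
  800 → 1300 m (dry, 9.8°C/km): ΔT = -9.8 × 0.5 = -4.9°C → T = 11.4°C
  1300 → 2500 m (saturated, 5.3°C/km): ΔT = -5.3 × 1.2 = -6.36°C → T = 5.04°C
Environment:
  800 → 2500 m (environment, 11.1°C/km): ΔT = -11.1 × 1.7 = -18.87°C → T = -2.57°C
T_parcel − T_env = 5.04 − (-2.57) = +7.61°C

+7.61°C (parcel warmer than environment)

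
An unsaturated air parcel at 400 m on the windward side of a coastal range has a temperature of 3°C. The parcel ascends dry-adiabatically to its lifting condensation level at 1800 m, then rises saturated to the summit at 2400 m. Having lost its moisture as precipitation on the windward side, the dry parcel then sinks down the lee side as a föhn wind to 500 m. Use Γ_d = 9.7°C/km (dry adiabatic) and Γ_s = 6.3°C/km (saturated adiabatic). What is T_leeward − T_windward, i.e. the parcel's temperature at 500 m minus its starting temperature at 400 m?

400–1800 m, dry: Δz = 1.4 km ⇒ ΔT = -13.58°C; T = -10.58°C
1800–2400 m, saturated: Δz = 0.6 km ⇒ ΔT = -3.78°C; T = -14.36°C
2400–500 m, dry descent: Δz = 1.9 km ⇒ ΔT = +18.43°C; T = 4.07°C
Net change vs windward start: 4.07 − 3 = +1.07°C

+1.07°C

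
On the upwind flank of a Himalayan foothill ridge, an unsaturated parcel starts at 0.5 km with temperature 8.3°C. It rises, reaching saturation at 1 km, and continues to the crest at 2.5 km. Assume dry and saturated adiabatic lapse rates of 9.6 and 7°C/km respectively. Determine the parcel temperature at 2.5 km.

Dry to 1000 m: -9.6 × 0.5 km = -4.8°C, so T = 3.5°C.
Saturated to 2500 m: -7 × 1.5 km = -10.5°C, so T = -7°C.

-7°C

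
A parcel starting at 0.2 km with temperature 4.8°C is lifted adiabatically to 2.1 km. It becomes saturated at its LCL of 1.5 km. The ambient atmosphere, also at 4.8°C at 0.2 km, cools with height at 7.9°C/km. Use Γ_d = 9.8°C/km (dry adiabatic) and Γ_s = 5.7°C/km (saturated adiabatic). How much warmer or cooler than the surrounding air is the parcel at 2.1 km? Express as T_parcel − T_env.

Parcel:
  200 → 1500 m (dry, 9.8°C/km): ΔT = -9.8 × 1.3 = -12.74°C → T = -7.94°C
  1500 → 2100 m (saturated, 5.7°C/km): ΔT = -5.7 × 0.6 = -3.42°C → T = -11.36°C
Environment:
  200 → 2100 m (environment, 7.9°C/km): ΔT = -7.9 × 1.9 = -15.01°C → T = -10.21°C
T_parcel − T_env = -11.36 − (-10.21) = -1.15°C

-1.15°C (parcel cooler than environment)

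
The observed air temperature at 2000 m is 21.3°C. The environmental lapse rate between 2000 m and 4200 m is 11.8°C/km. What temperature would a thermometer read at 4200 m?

Environmental to 4200 m: -11.8 × 2.2 km = -25.96°C, so T = -4.66°C.

-4.66°C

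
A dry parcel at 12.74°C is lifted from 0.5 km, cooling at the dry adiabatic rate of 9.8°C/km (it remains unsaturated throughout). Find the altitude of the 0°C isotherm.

1.8 km

Height above start = (12.74 − 0) / 9.8 = 1.3 km
Altitude = 500 m + 1300 m = 1800 m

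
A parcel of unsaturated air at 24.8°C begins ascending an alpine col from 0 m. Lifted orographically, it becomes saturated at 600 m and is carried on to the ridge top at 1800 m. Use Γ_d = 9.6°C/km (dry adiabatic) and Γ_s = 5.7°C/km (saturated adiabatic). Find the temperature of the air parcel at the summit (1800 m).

12.2°C

0–600 m, dry: Δz = 0.6 km ⇒ ΔT = -5.76°C; T = 19.04°C
600–1800 m, saturated: Δz = 1.2 km ⇒ ΔT = -6.84°C; T = 12.2°C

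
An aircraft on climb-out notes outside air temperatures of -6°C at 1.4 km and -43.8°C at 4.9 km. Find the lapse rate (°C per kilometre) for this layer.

Γ = −ΔT/Δz = (-6 − (-43.8)) / (4900 − 1400) m
  = 37.8°C / 3.5 km = 10.8°C/km

10.8°C/km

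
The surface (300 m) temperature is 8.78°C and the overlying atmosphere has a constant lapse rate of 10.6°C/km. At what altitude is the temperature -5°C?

Height above start = (8.78 − (-5)) / 10.6 = 1.3 km
Altitude = 300 m + 1300 m = 1600 m

1600 m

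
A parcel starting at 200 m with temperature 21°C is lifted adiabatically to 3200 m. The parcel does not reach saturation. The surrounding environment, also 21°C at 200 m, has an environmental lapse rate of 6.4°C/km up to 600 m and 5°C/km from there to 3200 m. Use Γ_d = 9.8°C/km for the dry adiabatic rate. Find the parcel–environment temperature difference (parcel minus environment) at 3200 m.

Parcel:
  From 200 m to 3200 m (dry): cools by 9.8 × 3 = 29.4°C, giving -8.4°C.
Environment:
  From 200 m to 600 m (environment, lower layer): cools by 6.4 × 0.4 = 2.56°C, giving 18.44°C.
  From 600 m to 3200 m (environment, upper layer): cools by 5 × 2.6 = 13°C, giving 5.44°C.
T_parcel − T_env = -8.4 − 5.44 = -13.84°C

-13.84°C (parcel cooler than environment)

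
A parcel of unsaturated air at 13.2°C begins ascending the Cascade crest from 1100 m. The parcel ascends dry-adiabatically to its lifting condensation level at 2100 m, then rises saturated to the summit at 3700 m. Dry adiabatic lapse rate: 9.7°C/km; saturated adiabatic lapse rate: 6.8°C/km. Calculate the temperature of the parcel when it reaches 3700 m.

-7.38°C

1100 → 2100 m (dry, 9.7°C/km): ΔT = -9.7 × 1 = -9.7°C → T = 3.5°C
2100 → 3700 m (saturated, 6.8°C/km): ΔT = -6.8 × 1.6 = -10.88°C → T = -7.38°C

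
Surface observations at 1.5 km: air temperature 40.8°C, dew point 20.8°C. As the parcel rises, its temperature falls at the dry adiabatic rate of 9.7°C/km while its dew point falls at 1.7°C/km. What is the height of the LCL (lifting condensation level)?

T and T_d converge at 9.7 − 1.7 = 8°C per km
Height above start = (40.8 − 20.8) / 8 = 2.5 km
LCL altitude = 1500 m + 2500 m = 4000 m

4 km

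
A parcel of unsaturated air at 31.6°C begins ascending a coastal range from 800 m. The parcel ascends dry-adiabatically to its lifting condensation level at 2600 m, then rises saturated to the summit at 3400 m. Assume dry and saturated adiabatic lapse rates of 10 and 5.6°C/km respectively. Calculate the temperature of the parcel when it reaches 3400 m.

800 → 2600 m (dry, 10°C/km): ΔT = -10 × 1.8 = -18°C → T = 13.6°C
2600 → 3400 m (saturated, 5.6°C/km): ΔT = -5.6 × 0.8 = -4.48°C → T = 9.12°C

9.12°C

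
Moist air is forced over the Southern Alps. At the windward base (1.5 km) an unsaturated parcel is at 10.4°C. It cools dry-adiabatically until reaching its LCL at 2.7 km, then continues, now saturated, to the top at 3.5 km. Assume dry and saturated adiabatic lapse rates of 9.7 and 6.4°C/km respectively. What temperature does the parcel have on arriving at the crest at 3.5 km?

1500–2700 m, dry: Δz = 1.2 km ⇒ ΔT = -11.64°C; T = -1.24°C
2700–3500 m, saturated: Δz = 0.8 km ⇒ ΔT = -5.12°C; T = -6.36°C

-6.36°C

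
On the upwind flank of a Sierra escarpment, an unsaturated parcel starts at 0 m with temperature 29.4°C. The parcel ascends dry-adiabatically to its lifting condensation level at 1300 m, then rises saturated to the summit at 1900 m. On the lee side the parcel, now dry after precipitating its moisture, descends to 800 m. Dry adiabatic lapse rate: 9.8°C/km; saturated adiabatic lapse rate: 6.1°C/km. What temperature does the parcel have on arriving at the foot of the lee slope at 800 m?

0 → 1300 m (dry, 9.8°C/km): ΔT = -9.8 × 1.3 = -12.74°C → T = 16.66°C
1300 → 1900 m (saturated, 6.1°C/km): ΔT = -6.1 × 0.6 = -3.66°C → T = 13°C
1900 → 800 m (dry descent, 9.8°C/km): ΔT = +9.8 × 1.1 = +10.78°C → T = 23.78°C

23.78°C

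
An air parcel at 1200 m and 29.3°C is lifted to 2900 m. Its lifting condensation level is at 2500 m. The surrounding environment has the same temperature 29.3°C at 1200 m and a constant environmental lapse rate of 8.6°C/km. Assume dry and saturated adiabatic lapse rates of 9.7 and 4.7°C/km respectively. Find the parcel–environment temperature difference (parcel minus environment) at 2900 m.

Parcel:
  Dry to 2500 m: -9.7 × 1.3 km = -12.61°C, so T = 16.69°C.
  Saturated to 2900 m: -4.7 × 0.4 km = -1.88°C, so T = 14.81°C.
Environment:
  Environment to 2900 m: -8.6 × 1.7 km = -14.62°C, so T = 14.68°C.
T_parcel − T_env = 14.81 − 14.68 = +0.13°C

+0.13°C (parcel warmer than environment)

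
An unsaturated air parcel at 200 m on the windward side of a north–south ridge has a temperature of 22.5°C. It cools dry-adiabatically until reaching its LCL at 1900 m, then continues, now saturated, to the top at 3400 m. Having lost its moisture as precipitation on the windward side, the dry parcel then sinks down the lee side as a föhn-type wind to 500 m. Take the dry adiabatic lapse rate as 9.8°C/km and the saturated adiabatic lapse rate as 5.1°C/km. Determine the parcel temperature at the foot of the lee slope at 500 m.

26.61°C

200–1900 m, dry: Δz = 1.7 km ⇒ ΔT = -16.66°C; T = 5.84°C
1900–3400 m, saturated: Δz = 1.5 km ⇒ ΔT = -7.65°C; T = -1.81°C
3400–500 m, dry descent: Δz = 2.9 km ⇒ ΔT = +28.42°C; T = 26.61°C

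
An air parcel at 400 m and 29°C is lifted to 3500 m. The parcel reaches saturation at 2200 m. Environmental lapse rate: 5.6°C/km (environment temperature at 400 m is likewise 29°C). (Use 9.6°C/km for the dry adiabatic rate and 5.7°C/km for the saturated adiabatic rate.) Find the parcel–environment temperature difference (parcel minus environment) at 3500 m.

Parcel:
  400 → 2200 m (dry, 9.6°C/km): ΔT = -9.6 × 1.8 = -17.28°C → T = 11.72°C
  2200 → 3500 m (saturated, 5.7°C/km): ΔT = -5.7 × 1.3 = -7.41°C → T = 4.31°C
Environment:
  400 → 3500 m (environment, 5.6°C/km): ΔT = -5.6 × 3.1 = -17.36°C → T = 11.64°C
T_parcel − T_env = 4.31 − 11.64 = -7.33°C

-7.33°C (parcel cooler than environment)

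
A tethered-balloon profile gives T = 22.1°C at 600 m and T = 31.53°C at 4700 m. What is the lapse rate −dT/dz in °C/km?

Γ = −ΔT/Δz = (22.1 − 31.53) / (4700 − 600) m
  = -9.43°C / 4.1 km = -2.3°C/km

-2.3°C/km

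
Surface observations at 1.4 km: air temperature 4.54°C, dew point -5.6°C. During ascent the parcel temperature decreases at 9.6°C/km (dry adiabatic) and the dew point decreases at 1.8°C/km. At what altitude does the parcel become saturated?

2.7 km

T and T_d converge at 9.6 − 1.8 = 7.8°C per km
Height above start = (4.54 − (-5.6)) / 7.8 = 1.3 km
LCL altitude = 1400 m + 1300 m = 2700 m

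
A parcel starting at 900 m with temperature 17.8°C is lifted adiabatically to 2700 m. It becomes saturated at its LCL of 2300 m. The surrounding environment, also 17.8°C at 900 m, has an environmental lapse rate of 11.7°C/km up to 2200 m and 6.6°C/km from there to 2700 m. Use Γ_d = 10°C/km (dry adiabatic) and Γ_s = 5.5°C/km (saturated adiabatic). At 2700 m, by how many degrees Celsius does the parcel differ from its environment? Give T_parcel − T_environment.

Parcel:
  From 900 m to 2300 m (dry): cools by 10 × 1.4 = 14°C, giving 3.8°C.
  From 2300 m to 2700 m (saturated): cools by 5.5 × 0.4 = 2.2°C, giving 1.6°C.
Environment:
  From 900 m to 2200 m (environment, lower layer): cools by 11.7 × 1.3 = 15.21°C, giving 2.59°C.
  From 2200 m to 2700 m (environment, upper layer): cools by 6.6 × 0.5 = 3.3°C, giving -0.71°C.
T_parcel − T_env = 1.6 − (-0.71) = +2.31°C

+2.31°C (parcel warmer than environment)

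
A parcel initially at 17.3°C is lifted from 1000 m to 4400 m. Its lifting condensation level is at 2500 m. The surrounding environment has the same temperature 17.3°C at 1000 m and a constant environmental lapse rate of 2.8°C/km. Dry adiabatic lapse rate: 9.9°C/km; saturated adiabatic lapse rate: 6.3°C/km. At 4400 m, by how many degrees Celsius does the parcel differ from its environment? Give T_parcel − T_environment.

-17.3°C (parcel cooler than environment)

Parcel:
  1000 → 2500 m (dry, 9.9°C/km): ΔT = -9.9 × 1.5 = -14.85°C → T = 2.45°C
  2500 → 4400 m (saturated, 6.3°C/km): ΔT = -6.3 × 1.9 = -11.97°C → T = -9.52°C
Environment:
  1000 → 4400 m (environment, 2.8°C/km): ΔT = -2.8 × 3.4 = -9.52°C → T = 7.78°C
T_parcel − T_env = -9.52 − 7.78 = -17.3°C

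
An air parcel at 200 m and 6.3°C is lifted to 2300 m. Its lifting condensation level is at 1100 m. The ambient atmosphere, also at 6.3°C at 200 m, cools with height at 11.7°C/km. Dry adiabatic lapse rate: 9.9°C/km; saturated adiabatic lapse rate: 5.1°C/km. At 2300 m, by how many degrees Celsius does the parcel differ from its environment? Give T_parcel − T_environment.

+9.54°C (parcel warmer than environment)

Parcel:
  From 200 m to 1100 m (dry): cools by 9.9 × 0.9 = 8.91°C, giving -2.61°C.
  From 1100 m to 2300 m (saturated): cools by 5.1 × 1.2 = 6.12°C, giving -8.73°C.
Environment:
  From 200 m to 2300 m (environment): cools by 11.7 × 2.1 = 24.57°C, giving -18.27°C.
T_parcel − T_env = -8.73 − (-18.27) = +9.54°C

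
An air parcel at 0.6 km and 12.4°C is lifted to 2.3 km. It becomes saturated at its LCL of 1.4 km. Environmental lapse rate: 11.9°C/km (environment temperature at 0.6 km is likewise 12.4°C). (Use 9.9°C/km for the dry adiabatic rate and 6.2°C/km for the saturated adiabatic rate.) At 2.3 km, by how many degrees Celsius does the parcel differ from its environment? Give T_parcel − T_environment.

Parcel:
  600–1400 m, dry: Δz = 0.8 km ⇒ ΔT = -7.92°C; T = 4.48°C
  1400–2300 m, saturated: Δz = 0.9 km ⇒ ΔT = -5.58°C; T = -1.1°C
Environment:
  600–2300 m, environment: Δz = 1.7 km ⇒ ΔT = -20.23°C; T = -7.83°C
T_parcel − T_env = -1.1 − (-7.83) = +6.73°C

+6.73°C (parcel warmer than environment)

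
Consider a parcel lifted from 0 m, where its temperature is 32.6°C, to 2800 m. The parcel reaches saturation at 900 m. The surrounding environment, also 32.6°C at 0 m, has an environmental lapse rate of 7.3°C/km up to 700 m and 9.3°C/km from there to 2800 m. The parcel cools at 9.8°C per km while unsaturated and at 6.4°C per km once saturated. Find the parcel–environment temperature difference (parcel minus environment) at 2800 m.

Parcel:
  From 0 m to 900 m (dry): cools by 9.8 × 0.9 = 8.82°C, giving 23.78°C.
  From 900 m to 2800 m (saturated): cools by 6.4 × 1.9 = 12.16°C, giving 11.62°C.
Environment:
  From 0 m to 700 m (environment, lower layer): cools by 7.3 × 0.7 = 5.11°C, giving 27.49°C.
  From 700 m to 2800 m (environment, upper layer): cools by 9.3 × 2.1 = 19.53°C, giving 7.96°C.
T_parcel − T_env = 11.62 − 7.96 = +3.66°C

+3.66°C (parcel warmer than environment)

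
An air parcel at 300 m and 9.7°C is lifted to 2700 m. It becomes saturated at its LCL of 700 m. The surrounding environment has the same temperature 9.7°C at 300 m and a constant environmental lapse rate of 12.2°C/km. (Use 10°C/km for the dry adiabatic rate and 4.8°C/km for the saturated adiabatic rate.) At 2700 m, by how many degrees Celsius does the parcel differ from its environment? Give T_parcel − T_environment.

+15.68°C (parcel warmer than environment)

Parcel:
  300–700 m, dry: Δz = 0.4 km ⇒ ΔT = -4°C; T = 5.7°C
  700–2700 m, saturated: Δz = 2 km ⇒ ΔT = -9.6°C; T = -3.9°C
Environment:
  300–2700 m, environment: Δz = 2.4 km ⇒ ΔT = -29.28°C; T = -19.58°C
T_parcel − T_env = -3.9 − (-19.58) = +15.68°C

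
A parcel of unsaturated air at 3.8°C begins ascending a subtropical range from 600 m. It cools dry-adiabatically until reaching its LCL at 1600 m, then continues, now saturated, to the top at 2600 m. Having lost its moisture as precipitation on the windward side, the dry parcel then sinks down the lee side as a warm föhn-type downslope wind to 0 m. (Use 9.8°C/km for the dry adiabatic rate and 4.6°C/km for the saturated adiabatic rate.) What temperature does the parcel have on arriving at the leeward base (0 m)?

14.88°C

From 600 m to 1600 m (dry): cools by 9.8 × 1 = 9.8°C, giving -6°C.
From 1600 m to 2600 m (saturated): cools by 4.6 × 1 = 4.6°C, giving -10.6°C.
From 2600 m to 0 m (dry descent): warms by 9.8 × 2.6 = 25.48°C, giving 14.88°C.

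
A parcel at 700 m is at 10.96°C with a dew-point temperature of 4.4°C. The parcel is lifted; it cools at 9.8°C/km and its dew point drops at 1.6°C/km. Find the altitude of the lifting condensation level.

1500 m

T and T_d converge at 9.8 − 1.6 = 8.2°C per km
Height above start = (10.96 − 4.4) / 8.2 = 0.8 km
LCL altitude = 700 m + 800 m = 1500 m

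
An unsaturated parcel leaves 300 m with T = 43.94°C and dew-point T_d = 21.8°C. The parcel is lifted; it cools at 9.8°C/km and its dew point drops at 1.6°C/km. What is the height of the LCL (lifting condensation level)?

T and T_d converge at 9.8 − 1.6 = 8.2°C per km
Height above start = (43.94 − 21.8) / 8.2 = 2.7 km
LCL altitude = 300 m + 2700 m = 3000 m

3000 m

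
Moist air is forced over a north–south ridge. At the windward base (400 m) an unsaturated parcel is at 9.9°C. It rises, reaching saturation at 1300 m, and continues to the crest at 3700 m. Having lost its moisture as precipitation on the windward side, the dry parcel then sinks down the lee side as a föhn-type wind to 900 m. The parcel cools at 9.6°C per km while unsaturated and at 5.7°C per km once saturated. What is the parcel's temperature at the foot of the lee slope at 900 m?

400–1300 m, dry: Δz = 0.9 km ⇒ ΔT = -8.64°C; T = 1.26°C
1300–3700 m, saturated: Δz = 2.4 km ⇒ ΔT = -13.68°C; T = -12.42°C
3700–900 m, dry descent: Δz = 2.8 km ⇒ ΔT = +26.88°C; T = 14.46°C

14.46°C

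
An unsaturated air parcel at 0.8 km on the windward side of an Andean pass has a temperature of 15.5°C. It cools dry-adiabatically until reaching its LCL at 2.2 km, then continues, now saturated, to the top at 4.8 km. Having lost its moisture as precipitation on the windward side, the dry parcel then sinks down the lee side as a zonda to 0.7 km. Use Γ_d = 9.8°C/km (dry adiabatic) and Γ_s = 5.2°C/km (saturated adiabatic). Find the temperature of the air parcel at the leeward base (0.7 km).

800–2200 m, dry: Δz = 1.4 km ⇒ ΔT = -13.72°C; T = 1.78°C
2200–4800 m, saturated: Δz = 2.6 km ⇒ ΔT = -13.52°C; T = -11.74°C
4800–700 m, dry descent: Δz = 4.1 km ⇒ ΔT = +40.18°C; T = 28.44°C

28.44°C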